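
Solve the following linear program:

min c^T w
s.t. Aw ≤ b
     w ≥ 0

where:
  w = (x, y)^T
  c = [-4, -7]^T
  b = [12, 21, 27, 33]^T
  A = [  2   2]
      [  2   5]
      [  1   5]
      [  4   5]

Evaluate the objective at each vertex of the feasible region:
  z(0, 0) = 0
  z(6, 0) = -24
  z(3, 3) = -33  ←
  z(0, 4.2) = -29.4
The minimum is at x = 3, y = 3.

x = 3, y = 3, z = -33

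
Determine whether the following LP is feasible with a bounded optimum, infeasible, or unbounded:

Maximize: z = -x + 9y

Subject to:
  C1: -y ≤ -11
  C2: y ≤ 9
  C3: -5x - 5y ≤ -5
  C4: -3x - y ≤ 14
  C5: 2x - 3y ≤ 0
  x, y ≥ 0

Infeasible (no feasible solution exists)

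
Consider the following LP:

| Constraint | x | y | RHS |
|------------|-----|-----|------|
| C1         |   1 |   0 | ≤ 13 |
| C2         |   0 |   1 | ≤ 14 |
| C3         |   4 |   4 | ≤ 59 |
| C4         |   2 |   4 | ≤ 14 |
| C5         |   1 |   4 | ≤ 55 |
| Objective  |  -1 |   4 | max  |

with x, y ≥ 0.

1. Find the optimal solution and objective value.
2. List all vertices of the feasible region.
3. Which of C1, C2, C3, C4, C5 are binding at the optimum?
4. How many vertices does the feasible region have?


1. x = 0, y = 3.5, z = 14
2. (0, 0), (7, 0), (0, 3.5)
3. C4
4. 3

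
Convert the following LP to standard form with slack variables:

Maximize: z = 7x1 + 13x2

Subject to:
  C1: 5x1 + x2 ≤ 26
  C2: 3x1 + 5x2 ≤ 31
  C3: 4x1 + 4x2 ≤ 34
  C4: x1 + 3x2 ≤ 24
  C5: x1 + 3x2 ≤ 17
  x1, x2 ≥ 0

max z = 7x1 + 13x2

s.t.
  5x1 + x2 + s1 = 26
  3x1 + 5x2 + s2 = 31
  4x1 + 4x2 + s3 = 34
  x1 + 3x2 + s4 = 24
  x1 + 3x2 + s5 = 17
  x1, x2, s1, s2, s3, s4, s5 ≥ 0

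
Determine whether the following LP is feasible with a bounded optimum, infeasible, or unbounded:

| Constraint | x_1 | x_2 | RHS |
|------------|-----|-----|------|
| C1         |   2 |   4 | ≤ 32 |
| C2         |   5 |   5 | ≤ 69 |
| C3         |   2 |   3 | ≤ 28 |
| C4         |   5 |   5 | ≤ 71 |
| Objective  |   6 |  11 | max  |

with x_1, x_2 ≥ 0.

Feasible with a bounded optimal solution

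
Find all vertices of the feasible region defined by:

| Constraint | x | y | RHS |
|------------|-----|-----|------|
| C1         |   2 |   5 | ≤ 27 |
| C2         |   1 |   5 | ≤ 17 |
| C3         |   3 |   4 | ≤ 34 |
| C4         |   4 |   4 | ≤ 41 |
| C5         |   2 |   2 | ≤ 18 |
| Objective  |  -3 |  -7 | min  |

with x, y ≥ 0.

(0, 0), (9, 0), (7, 2), (0, 3.4)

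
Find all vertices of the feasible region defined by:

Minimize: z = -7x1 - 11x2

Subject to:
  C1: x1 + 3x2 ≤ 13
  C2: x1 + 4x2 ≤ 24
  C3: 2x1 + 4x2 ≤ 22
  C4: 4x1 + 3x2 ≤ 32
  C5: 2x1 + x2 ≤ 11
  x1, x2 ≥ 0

(0, 0), (5.5, 0), (4, 3), (0, 4.333)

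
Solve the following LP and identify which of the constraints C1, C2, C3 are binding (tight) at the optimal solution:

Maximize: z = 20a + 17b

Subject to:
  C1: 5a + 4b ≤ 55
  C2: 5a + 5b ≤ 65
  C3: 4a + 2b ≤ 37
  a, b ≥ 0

At a = 3, b = 10, compute slack b - a·x for each constraint:
  C1: 55 − 55 = 0  (binding)
  C2: 65 − 65 = 0  (binding)
  C3: 37 − 32 = 5  (slack)

Optimal: a = 3, b = 10
Binding: C1, C2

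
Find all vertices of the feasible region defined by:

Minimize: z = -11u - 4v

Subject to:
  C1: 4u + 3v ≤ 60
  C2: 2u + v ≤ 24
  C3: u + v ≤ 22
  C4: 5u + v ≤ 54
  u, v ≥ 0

(0, 0), (10.8, 0), (10, 4), (6, 12), (0, 20)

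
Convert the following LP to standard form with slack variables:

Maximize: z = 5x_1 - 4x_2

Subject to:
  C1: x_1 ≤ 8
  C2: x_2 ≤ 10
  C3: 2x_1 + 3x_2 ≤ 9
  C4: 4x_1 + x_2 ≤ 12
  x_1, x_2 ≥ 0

max z = 5x_1 - 4x_2

s.t.
  x_1 + s1 = 8
  x_2 + s2 = 10
  2x_1 + 3x_2 + s3 = 9
  4x_1 + x_2 + s4 = 12
  x_1, x_2, s1, s2, s3, s4 ≥ 0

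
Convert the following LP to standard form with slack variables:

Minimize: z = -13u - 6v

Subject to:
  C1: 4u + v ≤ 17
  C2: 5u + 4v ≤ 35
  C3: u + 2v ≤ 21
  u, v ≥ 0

min z = -13u - 6v

s.t.
  4u + v + s1 = 17
  5u + 4v + s2 = 35
  u + 2v + s3 = 21
  u, v, s1, s2, s3 ≥ 0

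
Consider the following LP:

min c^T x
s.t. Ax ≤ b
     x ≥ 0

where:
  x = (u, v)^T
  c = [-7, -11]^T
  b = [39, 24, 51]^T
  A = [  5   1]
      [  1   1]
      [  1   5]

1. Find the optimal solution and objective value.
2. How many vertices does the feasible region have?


1. u = 6, v = 9, z = -141
2. 4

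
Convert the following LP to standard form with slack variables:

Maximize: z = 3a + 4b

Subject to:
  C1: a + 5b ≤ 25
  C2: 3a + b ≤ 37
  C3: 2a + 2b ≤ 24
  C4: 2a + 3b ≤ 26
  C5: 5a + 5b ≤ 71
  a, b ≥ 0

max z = 3a + 4b

s.t.
  a + 5b + s1 = 25
  3a + b + s2 = 37
  2a + 2b + s3 = 24
  2a + 3b + s4 = 26
  5a + 5b + s5 = 71
  a, b, s1, s2, s3, s4, s5 ≥ 0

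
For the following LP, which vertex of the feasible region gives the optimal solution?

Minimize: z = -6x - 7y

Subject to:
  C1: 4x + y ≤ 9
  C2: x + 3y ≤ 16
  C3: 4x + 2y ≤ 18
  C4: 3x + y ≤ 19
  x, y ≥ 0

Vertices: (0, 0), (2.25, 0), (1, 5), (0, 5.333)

Evaluate the objective at each vertex of the feasible region:
  z(0, 0) = 0
  z(2.25, 0) = -13.5
  z(1, 5) = -41  ←
  z(0, 5.333) = -37.33
The minimum is at x = 1, y = 5.

(1, 5)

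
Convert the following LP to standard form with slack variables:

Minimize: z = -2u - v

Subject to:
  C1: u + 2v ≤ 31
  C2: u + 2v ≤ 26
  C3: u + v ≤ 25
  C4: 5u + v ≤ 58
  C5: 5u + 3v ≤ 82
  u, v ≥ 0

min z = -2u - v

s.t.
  u + 2v + s1 = 31
  u + 2v + s2 = 26
  u + v + s3 = 25
  5u + v + s4 = 58
  5u + 3v + s5 = 82
  u, v, s1, s2, s3, s4, s5 ≥ 0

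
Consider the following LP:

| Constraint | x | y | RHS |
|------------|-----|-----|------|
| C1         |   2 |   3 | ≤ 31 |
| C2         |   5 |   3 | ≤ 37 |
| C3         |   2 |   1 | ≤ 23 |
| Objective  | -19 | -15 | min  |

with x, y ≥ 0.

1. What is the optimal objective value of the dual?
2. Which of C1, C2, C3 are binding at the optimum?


1. -173
2. C1, C2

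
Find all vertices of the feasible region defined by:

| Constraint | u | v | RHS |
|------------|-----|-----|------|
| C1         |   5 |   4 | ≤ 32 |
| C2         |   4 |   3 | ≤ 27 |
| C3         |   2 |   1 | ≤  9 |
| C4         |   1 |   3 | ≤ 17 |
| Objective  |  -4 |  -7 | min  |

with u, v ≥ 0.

(0, 0), (4.5, 0), (2, 5), (0, 5.667)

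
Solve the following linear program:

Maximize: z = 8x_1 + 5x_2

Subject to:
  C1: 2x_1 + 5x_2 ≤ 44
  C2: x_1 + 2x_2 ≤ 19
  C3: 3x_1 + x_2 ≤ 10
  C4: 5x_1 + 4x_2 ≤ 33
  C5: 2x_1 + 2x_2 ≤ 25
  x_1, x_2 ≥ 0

Evaluate the objective at each vertex of the feasible region:
  z(0, 0) = 0
  z(3.333, 0) = 26.67
  z(1, 7) = 43  ←
  z(0, 8.25) = 41.25
The maximum is at x_1 = 1, x_2 = 7.

x_1 = 1, x_2 = 7, z = 43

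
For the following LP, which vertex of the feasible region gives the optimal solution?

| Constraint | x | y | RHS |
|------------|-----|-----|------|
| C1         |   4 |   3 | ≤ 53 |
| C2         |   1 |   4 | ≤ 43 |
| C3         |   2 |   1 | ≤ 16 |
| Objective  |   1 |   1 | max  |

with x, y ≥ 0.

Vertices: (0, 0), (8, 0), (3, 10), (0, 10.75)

Evaluate the objective at each vertex of the feasible region:
  z(0, 0) = 0
  z(8, 0) = 8
  z(3, 10) = 13  ←
  z(0, 10.75) = 10.75
The maximum is at x = 3, y = 10.

(3, 10)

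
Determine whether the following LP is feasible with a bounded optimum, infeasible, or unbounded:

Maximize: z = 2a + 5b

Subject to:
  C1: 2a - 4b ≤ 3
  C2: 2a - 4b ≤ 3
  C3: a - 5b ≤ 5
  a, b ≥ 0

Unbounded (objective can increase without bound)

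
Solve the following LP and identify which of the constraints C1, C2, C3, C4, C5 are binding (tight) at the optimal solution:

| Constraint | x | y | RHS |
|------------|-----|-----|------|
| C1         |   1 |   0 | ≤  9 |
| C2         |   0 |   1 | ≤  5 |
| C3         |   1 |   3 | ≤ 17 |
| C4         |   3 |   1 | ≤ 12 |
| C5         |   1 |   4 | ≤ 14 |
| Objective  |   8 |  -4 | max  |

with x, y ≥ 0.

At x = 4, y = 0, compute slack b - a·x for each constraint:
  C1: 9 − 4 = 5  (slack)
  C2: 5 − 0 = 5  (slack)
  C3: 17 − 4 = 13  (slack)
  C4: 12 − 12 = 0  (binding)
  C5: 14 − 4 = 10  (slack)

Optimal: x = 4, y = 0
Binding: C4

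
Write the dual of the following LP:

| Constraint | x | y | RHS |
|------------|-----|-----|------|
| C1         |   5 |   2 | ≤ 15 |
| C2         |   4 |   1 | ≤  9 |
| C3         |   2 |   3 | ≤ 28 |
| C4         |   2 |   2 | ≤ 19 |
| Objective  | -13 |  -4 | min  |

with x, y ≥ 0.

Primal min cᵀx s.t. Ax ≤ b, x ≥ 0  →  Dual max −bᵀy s.t. Aᵀy ≥ −c, y ≥ 0.

Maximize: z = -15y1 - 9y2 - 28y3 - 19y4

Subject to:
  5y1 + 4y2 + 2y3 + 2y4 ≥ 13
  2y1 + y2 + 3y3 + 2y4 ≥ 4
  y1, y2, y3, y4 ≥ 0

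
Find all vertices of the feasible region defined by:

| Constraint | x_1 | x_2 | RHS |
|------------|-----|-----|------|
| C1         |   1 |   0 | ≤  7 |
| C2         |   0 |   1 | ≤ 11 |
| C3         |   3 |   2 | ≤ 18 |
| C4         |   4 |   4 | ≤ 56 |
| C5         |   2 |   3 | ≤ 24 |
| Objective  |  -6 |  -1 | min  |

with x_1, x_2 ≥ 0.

(0, 0), (6, 0), (1.2, 7.2), (0, 8)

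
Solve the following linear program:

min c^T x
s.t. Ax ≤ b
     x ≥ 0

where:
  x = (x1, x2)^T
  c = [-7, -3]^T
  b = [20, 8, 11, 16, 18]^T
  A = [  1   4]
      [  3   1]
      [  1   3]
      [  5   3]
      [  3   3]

Evaluate the objective at each vertex of the feasible region:
  z(0, 0) = 0
  z(2.667, 0) = -18.67
  z(2, 2) = -20  ←
  z(1.25, 3.25) = -18.5
  z(0, 3.667) = -11
The minimum is at x1 = 2, x2 = 2.

x1 = 2, x2 = 2, z = -20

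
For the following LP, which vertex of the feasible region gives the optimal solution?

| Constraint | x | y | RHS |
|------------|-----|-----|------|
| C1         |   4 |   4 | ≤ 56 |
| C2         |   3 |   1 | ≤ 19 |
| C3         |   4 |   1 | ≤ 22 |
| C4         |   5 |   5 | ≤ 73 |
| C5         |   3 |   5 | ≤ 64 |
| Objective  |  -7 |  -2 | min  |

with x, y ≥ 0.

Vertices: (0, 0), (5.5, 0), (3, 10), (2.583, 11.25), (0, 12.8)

Evaluate the objective at each vertex of the feasible region:
  z(0, 0) = 0
  z(5.5, 0) = -38.5
  z(3, 10) = -41  ←
  z(2.583, 11.25) = -40.58
  z(0, 12.8) = -25.6
The minimum is at x = 3, y = 10.

(3, 10)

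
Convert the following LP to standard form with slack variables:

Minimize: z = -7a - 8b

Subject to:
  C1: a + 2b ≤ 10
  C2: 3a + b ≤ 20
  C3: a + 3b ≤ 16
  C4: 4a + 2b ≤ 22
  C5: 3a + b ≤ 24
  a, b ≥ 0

min z = -7a - 8b

s.t.
  a + 2b + s1 = 10
  3a + b + s2 = 20
  a + 3b + s3 = 16
  4a + 2b + s4 = 22
  3a + b + s5 = 24
  a, b, s1, s2, s3, s4, s5 ≥ 0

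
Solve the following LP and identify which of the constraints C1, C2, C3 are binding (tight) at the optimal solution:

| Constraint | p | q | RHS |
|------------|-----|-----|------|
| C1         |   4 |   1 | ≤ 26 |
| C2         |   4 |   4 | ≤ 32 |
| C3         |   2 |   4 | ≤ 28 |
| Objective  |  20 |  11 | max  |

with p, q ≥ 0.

At p = 6, q = 2, compute slack b - a·x for each constraint:
  C1: 26 − 26 = 0  (binding)
  C2: 32 − 32 = 0  (binding)
  C3: 28 − 20 = 8  (slack)

Optimal: p = 6, q = 2
Binding: C1, C2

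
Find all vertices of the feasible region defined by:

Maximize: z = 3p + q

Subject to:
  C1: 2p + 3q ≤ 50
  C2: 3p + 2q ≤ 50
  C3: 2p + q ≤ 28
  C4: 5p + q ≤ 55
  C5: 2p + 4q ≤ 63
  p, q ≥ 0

(0, 0), (11, 0), (9, 10), (8.5, 11), (5.5, 13), (0, 15.75)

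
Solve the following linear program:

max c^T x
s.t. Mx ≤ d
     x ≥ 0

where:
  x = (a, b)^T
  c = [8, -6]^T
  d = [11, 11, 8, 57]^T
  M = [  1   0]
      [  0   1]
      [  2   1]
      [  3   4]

Evaluate the objective at each vertex of the feasible region:
  z(0, 0) = 0
  z(4, 0) = 32  ←
  z(0, 8) = -48
The maximum is at a = 4, b = 0.

a = 4, b = 0, z = 32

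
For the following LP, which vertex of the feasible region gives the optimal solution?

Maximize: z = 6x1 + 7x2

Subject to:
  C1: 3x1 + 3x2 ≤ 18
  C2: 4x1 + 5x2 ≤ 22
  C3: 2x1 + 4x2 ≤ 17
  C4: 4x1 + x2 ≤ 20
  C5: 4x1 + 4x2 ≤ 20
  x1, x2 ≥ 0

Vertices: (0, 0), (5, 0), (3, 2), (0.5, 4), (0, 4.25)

Evaluate the objective at each vertex of the feasible region:
  z(0, 0) = 0
  z(5, 0) = 30
  z(3, 2) = 32  ←
  z(0.5, 4) = 31
  z(0, 4.25) = 29.75
The maximum is at x1 = 3, x2 = 2.

(3, 2)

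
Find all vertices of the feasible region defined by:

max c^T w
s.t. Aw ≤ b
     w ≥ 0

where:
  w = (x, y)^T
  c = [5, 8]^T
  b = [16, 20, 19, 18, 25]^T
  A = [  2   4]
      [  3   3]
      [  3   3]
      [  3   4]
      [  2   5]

(0, 0), (6, 0), (2, 3), (0, 4)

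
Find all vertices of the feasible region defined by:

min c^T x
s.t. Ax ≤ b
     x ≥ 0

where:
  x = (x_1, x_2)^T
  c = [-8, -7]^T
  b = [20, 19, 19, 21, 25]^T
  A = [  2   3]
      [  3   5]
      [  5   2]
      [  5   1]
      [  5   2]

(0, 0), (3.8, 0), (3, 2), (0, 3.8)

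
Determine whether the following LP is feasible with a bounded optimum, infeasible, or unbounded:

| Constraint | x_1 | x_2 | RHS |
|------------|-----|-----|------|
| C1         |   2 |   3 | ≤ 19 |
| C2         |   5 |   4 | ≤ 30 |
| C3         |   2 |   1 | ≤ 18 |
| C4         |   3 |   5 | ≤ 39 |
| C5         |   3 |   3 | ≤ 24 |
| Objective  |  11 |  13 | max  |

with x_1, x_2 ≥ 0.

Feasible with a bounded optimal solution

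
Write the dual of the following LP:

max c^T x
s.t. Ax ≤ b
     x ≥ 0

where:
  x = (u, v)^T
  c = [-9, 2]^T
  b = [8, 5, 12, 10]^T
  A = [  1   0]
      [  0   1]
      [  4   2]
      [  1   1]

Primal max cᵀx s.t. Ax ≤ b, x ≥ 0  →  Dual min bᵀy s.t. Aᵀy ≥ c, y ≥ 0.

Minimize: z = 8y1 + 5y2 + 12y3 + 10y4

Subject to:
  y1 + 4y3 + y4 ≥ -9
  y2 + 2y3 + y4 ≥ 2
  y1, y2, y3, y4 ≥ 0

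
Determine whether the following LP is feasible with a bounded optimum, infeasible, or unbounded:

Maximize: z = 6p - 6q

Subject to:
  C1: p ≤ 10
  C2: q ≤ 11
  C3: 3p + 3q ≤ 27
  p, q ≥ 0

Feasible with a bounded optimal solution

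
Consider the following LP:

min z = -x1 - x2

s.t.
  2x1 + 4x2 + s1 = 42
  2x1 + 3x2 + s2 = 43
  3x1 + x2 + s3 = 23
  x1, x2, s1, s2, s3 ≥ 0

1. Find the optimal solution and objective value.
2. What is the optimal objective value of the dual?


1. x1 = 5, x2 = 8, z = -13
2. -13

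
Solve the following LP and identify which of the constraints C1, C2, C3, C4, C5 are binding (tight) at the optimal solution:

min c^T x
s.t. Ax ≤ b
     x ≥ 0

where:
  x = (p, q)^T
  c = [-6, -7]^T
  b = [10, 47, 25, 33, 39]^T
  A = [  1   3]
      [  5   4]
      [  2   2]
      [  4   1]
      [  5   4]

At p = 7, q = 1, compute slack b - a·x for each constraint:
  C1: 10 − 10 = 0  (binding)
  C2: 47 − 39 = 8  (slack)
  C3: 25 − 16 = 9  (slack)
  C4: 33 − 29 = 4  (slack)
  C5: 39 − 39 = 0  (binding)

Optimal: p = 7, q = 1
Binding: C1, C5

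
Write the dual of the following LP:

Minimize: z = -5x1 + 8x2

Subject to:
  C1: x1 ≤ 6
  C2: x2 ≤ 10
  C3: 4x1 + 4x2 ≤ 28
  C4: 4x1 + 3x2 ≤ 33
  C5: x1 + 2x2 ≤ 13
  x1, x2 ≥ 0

Primal min cᵀx s.t. Ax ≤ b, x ≥ 0  →  Dual max −bᵀy s.t. Aᵀy ≥ −c, y ≥ 0.

Maximize: z = -6y1 - 10y2 - 28y3 - 33y4 - 13y5

Subject to:
  y1 + 4y3 + 4y4 + y5 ≥ 5
  y2 + 4y3 + 3y4 + 2y5 ≥ -8
  y1, y2, y3, y4, y5 ≥ 0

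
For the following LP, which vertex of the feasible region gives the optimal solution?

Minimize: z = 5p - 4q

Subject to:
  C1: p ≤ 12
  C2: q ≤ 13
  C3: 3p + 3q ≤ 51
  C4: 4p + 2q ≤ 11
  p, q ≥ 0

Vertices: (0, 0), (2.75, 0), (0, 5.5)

Evaluate the objective at each vertex of the feasible region:
  z(0, 0) = 0
  z(2.75, 0) = 13.75
  z(0, 5.5) = -22  ←
The minimum is at p = 0, q = 5.5.

(0, 5.5)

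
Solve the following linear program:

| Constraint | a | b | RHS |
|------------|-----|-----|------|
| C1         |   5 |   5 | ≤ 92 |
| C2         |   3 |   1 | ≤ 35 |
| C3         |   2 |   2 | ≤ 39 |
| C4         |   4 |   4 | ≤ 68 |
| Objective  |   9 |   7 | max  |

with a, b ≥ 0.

Evaluate the objective at each vertex of the feasible region:
  z(0, 0) = 0
  z(11.67, 0) = 105
  z(9, 8) = 137  ←
  z(0, 17) = 119
The maximum is at a = 9, b = 8.

a = 9, b = 8, z = 137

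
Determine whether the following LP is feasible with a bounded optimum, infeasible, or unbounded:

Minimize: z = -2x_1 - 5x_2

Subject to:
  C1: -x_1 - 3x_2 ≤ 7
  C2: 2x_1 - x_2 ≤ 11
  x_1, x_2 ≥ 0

Unbounded (objective can decrease without bound)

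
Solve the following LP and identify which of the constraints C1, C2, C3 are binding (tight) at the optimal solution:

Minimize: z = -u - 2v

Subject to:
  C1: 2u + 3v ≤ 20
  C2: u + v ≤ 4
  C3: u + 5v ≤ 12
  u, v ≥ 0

At u = 2, v = 2, compute slack b - a·x for each constraint:
  C1: 20 − 10 = 10  (slack)
  C2: 4 − 4 = 0  (binding)
  C3: 12 − 12 = 0  (binding)

Optimal: u = 2, v = 2
Binding: C2, C3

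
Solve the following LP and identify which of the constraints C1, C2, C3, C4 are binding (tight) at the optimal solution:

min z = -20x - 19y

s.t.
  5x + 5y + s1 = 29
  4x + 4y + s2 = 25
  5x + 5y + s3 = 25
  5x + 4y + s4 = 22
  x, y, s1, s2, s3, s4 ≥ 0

At x = 2, y = 3, compute slack b - a·x for each constraint:
  C1: 29 − 25 = 4  (slack)
  C2: 25 − 20 = 5  (slack)
  C3: 25 − 25 = 0  (binding)
  C4: 22 − 22 = 0  (binding)

Optimal: x = 2, y = 3
Binding: C3, C4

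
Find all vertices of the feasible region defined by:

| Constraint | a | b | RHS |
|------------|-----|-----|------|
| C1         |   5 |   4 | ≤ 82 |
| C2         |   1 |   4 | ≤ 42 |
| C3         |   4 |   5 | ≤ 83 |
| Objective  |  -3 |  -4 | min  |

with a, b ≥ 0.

(0, 0), (16.4, 0), (10, 8), (0, 10.5)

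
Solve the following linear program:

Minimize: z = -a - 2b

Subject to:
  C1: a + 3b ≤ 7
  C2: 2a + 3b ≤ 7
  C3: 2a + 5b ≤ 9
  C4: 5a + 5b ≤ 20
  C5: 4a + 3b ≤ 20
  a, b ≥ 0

Evaluate the objective at each vertex of the feasible region:
  z(0, 0) = 0
  z(3.5, 0) = -3.5
  z(2, 1) = -4  ←
  z(0, 1.8) = -3.6
The minimum is at a = 2, b = 1.

a = 2, b = 1, z = -4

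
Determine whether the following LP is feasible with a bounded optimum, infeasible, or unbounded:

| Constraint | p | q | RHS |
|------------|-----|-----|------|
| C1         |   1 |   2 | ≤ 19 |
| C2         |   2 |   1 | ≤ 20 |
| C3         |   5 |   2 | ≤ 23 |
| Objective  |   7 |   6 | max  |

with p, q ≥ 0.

Feasible with a bounded optimal solution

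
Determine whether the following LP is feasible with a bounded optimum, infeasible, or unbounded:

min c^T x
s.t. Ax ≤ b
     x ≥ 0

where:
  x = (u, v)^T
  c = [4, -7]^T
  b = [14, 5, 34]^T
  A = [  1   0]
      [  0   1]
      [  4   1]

Feasible with a bounded optimal solution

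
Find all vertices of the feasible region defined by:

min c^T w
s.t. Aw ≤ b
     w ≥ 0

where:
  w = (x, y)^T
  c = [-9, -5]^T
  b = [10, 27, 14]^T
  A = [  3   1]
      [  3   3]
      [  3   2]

(0, 0), (3.333, 0), (2, 4), (0, 7)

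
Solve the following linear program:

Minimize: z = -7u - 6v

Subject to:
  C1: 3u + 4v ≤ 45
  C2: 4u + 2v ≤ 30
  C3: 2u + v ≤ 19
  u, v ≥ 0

Evaluate the objective at each vertex of the feasible region:
  z(0, 0) = 0
  z(7.5, 0) = -52.5
  z(3, 9) = -75  ←
  z(0, 11.25) = -67.5
The minimum is at u = 3, v = 9.

u = 3, v = 9, z = -75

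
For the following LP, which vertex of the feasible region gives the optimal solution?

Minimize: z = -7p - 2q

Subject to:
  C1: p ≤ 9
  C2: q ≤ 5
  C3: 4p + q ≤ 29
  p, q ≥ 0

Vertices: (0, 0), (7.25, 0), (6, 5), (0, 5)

Evaluate the objective at each vertex of the feasible region:
  z(0, 0) = 0
  z(7.25, 0) = -50.75
  z(6, 5) = -52  ←
  z(0, 5) = -10
The minimum is at p = 6, q = 5.

(6, 5)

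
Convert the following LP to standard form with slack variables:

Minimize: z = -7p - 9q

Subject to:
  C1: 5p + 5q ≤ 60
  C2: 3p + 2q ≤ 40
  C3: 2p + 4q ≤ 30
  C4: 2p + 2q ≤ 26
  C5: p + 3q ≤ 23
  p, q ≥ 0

min z = -7p - 9q

s.t.
  5p + 5q + s1 = 60
  3p + 2q + s2 = 40
  2p + 4q + s3 = 30
  2p + 2q + s4 = 26
  p + 3q + s5 = 23
  p, q, s1, s2, s3, s4, s5 ≥ 0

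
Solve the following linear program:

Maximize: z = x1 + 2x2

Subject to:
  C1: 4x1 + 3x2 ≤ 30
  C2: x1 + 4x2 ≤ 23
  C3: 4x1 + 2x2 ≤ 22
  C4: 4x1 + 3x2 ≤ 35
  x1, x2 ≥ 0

Evaluate the objective at each vertex of the feasible region:
  z(0, 0) = 0
  z(5.5, 0) = 5.5
  z(3, 5) = 13  ←
  z(0, 5.75) = 11.5
The maximum is at x1 = 3, x2 = 5.

x1 = 3, x2 = 5, z = 13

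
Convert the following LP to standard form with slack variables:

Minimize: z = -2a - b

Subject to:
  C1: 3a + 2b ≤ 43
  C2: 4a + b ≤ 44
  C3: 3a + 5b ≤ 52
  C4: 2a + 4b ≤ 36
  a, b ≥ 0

min z = -2a - b

s.t.
  3a + 2b + s1 = 43
  4a + b + s2 = 44
  3a + 5b + s3 = 52
  2a + 4b + s4 = 36
  a, b, s1, s2, s3, s4 ≥ 0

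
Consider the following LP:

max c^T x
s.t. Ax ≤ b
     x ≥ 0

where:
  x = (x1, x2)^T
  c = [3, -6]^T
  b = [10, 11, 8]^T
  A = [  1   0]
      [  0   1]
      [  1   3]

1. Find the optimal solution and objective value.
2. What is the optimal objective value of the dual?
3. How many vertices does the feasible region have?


1. x1 = 8, x2 = 0, z = 24
2. 24
3. 3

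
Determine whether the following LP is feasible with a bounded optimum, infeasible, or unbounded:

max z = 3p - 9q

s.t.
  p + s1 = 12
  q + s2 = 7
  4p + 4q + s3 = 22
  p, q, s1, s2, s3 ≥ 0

Feasible with a bounded optimal solution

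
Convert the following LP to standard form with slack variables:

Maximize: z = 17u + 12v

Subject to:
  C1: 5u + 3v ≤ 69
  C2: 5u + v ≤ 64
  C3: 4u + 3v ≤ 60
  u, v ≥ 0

max z = 17u + 12v

s.t.
  5u + 3v + s1 = 69
  5u + v + s2 = 64
  4u + 3v + s3 = 60
  u, v, s1, s2, s3 ≥ 0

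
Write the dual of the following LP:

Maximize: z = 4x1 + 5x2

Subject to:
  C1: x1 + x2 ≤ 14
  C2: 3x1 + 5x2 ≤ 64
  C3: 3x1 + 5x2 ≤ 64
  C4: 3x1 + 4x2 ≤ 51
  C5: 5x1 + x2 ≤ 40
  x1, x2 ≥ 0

Primal max cᵀx s.t. Ax ≤ b, x ≥ 0  →  Dual min bᵀy s.t. Aᵀy ≥ c, y ≥ 0.

Minimize: z = 14y1 + 64y2 + 64y3 + 51y4 + 40y5

Subject to:
  y1 + 3y2 + 3y3 + 3y4 + 5y5 ≥ 4
  y1 + 5y2 + 5y3 + 4y4 + y5 ≥ 5
  y1, y2, y3, y4, y5 ≥ 0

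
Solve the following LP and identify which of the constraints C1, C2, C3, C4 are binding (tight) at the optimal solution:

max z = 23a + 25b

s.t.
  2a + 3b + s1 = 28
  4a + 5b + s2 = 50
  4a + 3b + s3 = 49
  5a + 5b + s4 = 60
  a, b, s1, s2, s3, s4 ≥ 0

At a = 10, b = 2, compute slack b - a·x for each constraint:
  C1: 28 − 26 = 2  (slack)
  C2: 50 − 50 = 0  (binding)
  C3: 49 − 46 = 3  (slack)
  C4: 60 − 60 = 0  (binding)

Optimal: a = 10, b = 2
Binding: C2, C4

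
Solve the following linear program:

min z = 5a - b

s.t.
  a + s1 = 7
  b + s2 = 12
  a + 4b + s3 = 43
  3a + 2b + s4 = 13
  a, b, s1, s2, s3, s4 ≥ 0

Evaluate the objective at each vertex of the feasible region:
  z(0, 0) = 0
  z(4.333, 0) = 21.67
  z(0, 6.5) = -6.5  ←
The minimum is at a = 0, b = 6.5.

a = 0, b = 6.5, z = -6.5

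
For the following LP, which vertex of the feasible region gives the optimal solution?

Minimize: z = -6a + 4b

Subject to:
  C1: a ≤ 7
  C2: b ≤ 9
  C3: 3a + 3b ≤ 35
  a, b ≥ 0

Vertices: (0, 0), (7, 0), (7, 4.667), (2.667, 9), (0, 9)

Evaluate the objective at each vertex of the feasible region:
  z(0, 0) = 0
  z(7, 0) = -42  ←
  z(7, 4.667) = -23.33
  z(2.667, 9) = 20
  z(0, 9) = 36
The minimum is at a = 7, b = 0.

(7, 0)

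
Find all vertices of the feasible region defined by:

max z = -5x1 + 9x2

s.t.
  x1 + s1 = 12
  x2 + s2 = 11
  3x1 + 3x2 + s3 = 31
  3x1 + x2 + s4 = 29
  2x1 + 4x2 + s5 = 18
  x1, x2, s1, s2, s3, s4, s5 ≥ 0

(0, 0), (9, 0), (0, 4.5)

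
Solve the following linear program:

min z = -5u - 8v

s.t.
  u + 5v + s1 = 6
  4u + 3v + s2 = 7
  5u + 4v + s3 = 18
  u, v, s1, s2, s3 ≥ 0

Evaluate the objective at each vertex of the feasible region:
  z(0, 0) = 0
  z(1.75, 0) = -8.75
  z(1, 1) = -13  ←
  z(0, 1.2) = -9.6
The minimum is at u = 1, v = 1.

u = 1, v = 1, z = -13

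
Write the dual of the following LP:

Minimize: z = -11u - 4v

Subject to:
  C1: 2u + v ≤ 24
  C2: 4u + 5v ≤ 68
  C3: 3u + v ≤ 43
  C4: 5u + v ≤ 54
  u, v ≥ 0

Primal min cᵀx s.t. Ax ≤ b, x ≥ 0  →  Dual max −bᵀy s.t. Aᵀy ≥ −c, y ≥ 0.

Maximize: z = -24y1 - 68y2 - 43y3 - 54y4

Subject to:
  2y1 + 4y2 + 3y3 + 5y4 ≥ 11
  y1 + 5y2 + y3 + y4 ≥ 4
  y1, y2, y3, y4 ≥ 0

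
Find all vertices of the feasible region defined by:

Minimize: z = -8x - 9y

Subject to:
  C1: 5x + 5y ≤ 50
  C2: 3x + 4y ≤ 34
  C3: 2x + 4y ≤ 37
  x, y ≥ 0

(0, 0), (10, 0), (6, 4), (0, 8.5)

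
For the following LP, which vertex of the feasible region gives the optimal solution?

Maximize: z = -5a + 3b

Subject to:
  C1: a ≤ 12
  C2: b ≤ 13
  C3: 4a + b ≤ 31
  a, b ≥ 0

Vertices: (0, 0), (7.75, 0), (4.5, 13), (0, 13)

Evaluate the objective at each vertex of the feasible region:
  z(0, 0) = 0
  z(7.75, 0) = -38.75
  z(4.5, 13) = 16.5
  z(0, 13) = 39  ←
The maximum is at a = 0, b = 13.

(0, 13)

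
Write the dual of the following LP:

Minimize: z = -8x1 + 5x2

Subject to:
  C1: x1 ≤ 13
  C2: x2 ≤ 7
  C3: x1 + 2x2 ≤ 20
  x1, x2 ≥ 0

Primal min cᵀx s.t. Ax ≤ b, x ≥ 0  →  Dual max −bᵀy s.t. Aᵀy ≥ −c, y ≥ 0.

Maximize: z = -13y1 - 7y2 - 20y3

Subject to:
  y1 + y3 ≥ 8
  y2 + 2y3 ≥ -5
  y1, y2, y3 ≥ 0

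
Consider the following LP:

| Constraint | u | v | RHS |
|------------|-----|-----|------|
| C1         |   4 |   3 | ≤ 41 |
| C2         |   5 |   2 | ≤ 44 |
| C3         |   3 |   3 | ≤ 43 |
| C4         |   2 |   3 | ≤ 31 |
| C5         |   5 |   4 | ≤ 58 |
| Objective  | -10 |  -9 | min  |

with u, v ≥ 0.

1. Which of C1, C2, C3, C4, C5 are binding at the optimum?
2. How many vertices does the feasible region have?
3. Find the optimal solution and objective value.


1. C1, C4
2. 5
3. u = 5, v = 7, z = -113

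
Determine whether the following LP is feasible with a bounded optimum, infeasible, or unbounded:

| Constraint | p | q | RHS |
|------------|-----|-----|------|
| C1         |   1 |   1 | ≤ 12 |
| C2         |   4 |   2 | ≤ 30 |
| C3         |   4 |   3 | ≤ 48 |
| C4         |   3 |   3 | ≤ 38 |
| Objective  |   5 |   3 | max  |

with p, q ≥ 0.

Feasible with a bounded optimal solution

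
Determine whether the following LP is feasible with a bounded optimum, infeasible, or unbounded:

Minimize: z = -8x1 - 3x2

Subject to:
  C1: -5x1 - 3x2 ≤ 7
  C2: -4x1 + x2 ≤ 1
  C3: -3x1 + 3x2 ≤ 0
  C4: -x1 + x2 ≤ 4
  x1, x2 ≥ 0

Unbounded (objective can decrease without bound)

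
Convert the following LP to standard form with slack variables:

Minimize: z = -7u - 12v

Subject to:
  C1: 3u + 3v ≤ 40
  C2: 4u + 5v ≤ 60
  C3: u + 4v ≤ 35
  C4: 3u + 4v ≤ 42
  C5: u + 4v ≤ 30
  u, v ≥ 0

min z = -7u - 12v

s.t.
  3u + 3v + s1 = 40
  4u + 5v + s2 = 60
  u + 4v + s3 = 35
  3u + 4v + s4 = 42
  u + 4v + s5 = 30
  u, v, s1, s2, s3, s4, s5 ≥ 0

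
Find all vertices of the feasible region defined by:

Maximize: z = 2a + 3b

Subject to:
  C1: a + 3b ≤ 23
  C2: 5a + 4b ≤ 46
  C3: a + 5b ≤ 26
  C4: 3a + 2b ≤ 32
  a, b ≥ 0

(0, 0), (9.2, 0), (6, 4), (0, 5.2)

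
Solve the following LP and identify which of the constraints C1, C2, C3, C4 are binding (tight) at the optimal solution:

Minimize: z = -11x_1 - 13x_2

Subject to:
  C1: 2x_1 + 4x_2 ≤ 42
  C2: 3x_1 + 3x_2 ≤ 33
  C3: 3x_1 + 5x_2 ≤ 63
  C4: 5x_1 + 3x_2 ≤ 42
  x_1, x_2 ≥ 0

At x_1 = 1, x_2 = 10, compute slack b - a·x for each constraint:
  C1: 42 − 42 = 0  (binding)
  C2: 33 − 33 = 0  (binding)
  C3: 63 − 53 = 10  (slack)
  C4: 42 − 35 = 7  (slack)

Optimal: x_1 = 1, x_2 = 10
Binding: C1, C2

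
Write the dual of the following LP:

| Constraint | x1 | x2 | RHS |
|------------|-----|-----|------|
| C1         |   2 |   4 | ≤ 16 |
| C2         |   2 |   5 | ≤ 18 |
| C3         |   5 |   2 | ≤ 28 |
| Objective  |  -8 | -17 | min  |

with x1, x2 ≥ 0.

Primal min cᵀx s.t. Ax ≤ b, x ≥ 0  →  Dual max −bᵀy s.t. Aᵀy ≥ −c, y ≥ 0.

Maximize: z = -16y1 - 18y2 - 28y3

Subject to:
  2y1 + 2y2 + 5y3 ≥ 8
  4y1 + 5y2 + 2y3 ≥ 17
  y1, y2, y3 ≥ 0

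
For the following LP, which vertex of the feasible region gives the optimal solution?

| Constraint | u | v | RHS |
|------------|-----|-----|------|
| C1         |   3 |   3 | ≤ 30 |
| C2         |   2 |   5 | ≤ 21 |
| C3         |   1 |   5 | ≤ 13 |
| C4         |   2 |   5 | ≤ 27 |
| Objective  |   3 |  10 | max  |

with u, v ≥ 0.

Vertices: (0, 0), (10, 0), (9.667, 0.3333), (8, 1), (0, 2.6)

Evaluate the objective at each vertex of the feasible region:
  z(0, 0) = 0
  z(10, 0) = 30
  z(9.667, 0.3333) = 32.33
  z(8, 1) = 34  ←
  z(0, 2.6) = 26
The maximum is at u = 8, v = 1.

(8, 1)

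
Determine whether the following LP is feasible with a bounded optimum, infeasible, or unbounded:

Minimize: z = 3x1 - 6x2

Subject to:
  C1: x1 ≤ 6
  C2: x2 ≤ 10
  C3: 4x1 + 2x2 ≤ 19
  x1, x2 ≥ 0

Feasible with a bounded optimal solution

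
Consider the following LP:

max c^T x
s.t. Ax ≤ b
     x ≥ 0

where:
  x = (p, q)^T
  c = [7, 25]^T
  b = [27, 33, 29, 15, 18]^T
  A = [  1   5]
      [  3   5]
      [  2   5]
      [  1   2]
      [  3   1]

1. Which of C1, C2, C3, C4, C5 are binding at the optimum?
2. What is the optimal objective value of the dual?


1. C1, C3
2. 139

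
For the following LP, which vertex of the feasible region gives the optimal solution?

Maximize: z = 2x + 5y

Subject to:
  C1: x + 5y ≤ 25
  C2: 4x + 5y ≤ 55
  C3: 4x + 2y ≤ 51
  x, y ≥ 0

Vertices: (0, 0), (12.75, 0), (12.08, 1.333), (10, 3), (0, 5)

Evaluate the objective at each vertex of the feasible region:
  z(0, 0) = 0
  z(12.75, 0) = 25.5
  z(12.08, 1.333) = 30.83
  z(10, 3) = 35  ←
  z(0, 5) = 25
The maximum is at x = 10, y = 3.

(10, 3)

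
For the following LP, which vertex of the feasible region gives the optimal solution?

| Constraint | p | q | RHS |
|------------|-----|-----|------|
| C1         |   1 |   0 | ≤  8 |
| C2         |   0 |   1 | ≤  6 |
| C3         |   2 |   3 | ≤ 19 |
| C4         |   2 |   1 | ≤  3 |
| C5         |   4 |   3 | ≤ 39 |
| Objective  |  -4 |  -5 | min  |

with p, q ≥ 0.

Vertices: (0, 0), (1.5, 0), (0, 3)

Evaluate the objective at each vertex of the feasible region:
  z(0, 0) = 0
  z(1.5, 0) = -6
  z(0, 3) = -15  ←
The minimum is at p = 0, q = 3.

(0, 3)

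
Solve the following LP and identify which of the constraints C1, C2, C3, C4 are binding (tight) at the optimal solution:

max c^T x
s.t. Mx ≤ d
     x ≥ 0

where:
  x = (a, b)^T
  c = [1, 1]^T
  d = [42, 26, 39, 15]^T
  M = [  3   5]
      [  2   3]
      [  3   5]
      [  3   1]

At a = 3, b = 6, compute slack b - a·x for each constraint:
  C1: 42 − 39 = 3  (slack)
  C2: 26 − 24 = 2  (slack)
  C3: 39 − 39 = 0  (binding)
  C4: 15 − 15 = 0  (binding)

Optimal: a = 3, b = 6
Binding: C3, C4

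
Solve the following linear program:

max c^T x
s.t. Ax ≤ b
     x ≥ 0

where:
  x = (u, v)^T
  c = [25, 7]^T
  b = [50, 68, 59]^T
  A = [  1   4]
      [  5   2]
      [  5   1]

Evaluate the objective at each vertex of the feasible region:
  z(0, 0) = 0
  z(11.8, 0) = 295
  z(10, 9) = 313  ←
  z(9.556, 10.11) = 309.7
  z(0, 12.5) = 87.5
The maximum is at u = 10, v = 9.

u = 10, v = 9, z = 313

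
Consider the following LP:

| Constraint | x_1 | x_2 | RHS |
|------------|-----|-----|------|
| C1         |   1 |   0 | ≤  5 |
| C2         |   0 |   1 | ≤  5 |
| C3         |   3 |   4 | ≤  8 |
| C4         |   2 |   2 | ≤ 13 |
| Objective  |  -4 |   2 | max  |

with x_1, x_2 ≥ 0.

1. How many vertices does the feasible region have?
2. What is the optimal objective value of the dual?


1. 3
2. 4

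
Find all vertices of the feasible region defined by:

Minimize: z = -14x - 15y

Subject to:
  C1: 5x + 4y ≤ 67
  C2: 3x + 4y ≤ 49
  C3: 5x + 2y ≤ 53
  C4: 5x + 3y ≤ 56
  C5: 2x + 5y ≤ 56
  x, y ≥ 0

(0, 0), (10.6, 0), (9.4, 3), (7, 7), (3, 10), (0, 11.2)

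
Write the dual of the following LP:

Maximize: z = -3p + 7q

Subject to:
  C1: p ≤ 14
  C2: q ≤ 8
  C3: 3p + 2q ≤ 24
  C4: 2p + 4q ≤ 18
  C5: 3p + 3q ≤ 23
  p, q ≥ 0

Primal max cᵀx s.t. Ax ≤ b, x ≥ 0  →  Dual min bᵀy s.t. Aᵀy ≥ c, y ≥ 0.

Minimize: z = 14y1 + 8y2 + 24y3 + 18y4 + 23y5

Subject to:
  y1 + 3y3 + 2y4 + 3y5 ≥ -3
  y2 + 2y3 + 4y4 + 3y5 ≥ 7
  y1, y2, y3, y4, y5 ≥ 0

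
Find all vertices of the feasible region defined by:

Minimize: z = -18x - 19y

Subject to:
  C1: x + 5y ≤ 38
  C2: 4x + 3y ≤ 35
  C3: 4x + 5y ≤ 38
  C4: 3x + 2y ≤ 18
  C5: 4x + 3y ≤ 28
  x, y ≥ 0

(0, 0), (6, 0), (2, 6), (0, 7.6)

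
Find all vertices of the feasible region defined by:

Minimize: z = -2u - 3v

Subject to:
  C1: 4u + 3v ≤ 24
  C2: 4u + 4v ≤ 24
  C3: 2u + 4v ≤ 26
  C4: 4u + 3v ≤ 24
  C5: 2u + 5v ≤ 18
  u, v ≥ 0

(0, 0), (6, 0), (4, 2), (0, 3.6)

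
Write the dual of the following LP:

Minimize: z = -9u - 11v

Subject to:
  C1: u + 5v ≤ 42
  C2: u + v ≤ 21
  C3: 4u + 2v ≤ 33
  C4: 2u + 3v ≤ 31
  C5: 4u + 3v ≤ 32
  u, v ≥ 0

Primal min cᵀx s.t. Ax ≤ b, x ≥ 0  →  Dual max −bᵀy s.t. Aᵀy ≥ −c, y ≥ 0.

Maximize: z = -42y1 - 21y2 - 33y3 - 31y4 - 32y5

Subject to:
  y1 + y2 + 4y3 + 2y4 + 4y5 ≥ 9
  5y1 + y2 + 2y3 + 3y4 + 3y5 ≥ 11
  y1, y2, y3, y4, y5 ≥ 0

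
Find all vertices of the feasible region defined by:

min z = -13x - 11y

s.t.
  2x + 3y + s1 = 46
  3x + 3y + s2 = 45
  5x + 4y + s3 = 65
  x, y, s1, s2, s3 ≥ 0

(0, 0), (13, 0), (5, 10), (0, 15)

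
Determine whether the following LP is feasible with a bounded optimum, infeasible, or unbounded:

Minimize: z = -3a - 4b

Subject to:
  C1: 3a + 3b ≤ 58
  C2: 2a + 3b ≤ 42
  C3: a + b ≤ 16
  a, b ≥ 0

Feasible with a bounded optimal solution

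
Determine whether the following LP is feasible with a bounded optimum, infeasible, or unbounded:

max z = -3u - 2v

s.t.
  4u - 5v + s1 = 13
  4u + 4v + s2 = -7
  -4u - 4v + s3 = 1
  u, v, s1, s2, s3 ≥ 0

Infeasible (no feasible solution exists)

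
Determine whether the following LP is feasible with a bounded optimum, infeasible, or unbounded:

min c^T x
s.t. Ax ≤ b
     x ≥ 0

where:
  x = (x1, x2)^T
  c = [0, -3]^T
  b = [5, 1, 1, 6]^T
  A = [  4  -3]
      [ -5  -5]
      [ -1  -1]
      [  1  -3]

Unbounded (objective can decrease without bound)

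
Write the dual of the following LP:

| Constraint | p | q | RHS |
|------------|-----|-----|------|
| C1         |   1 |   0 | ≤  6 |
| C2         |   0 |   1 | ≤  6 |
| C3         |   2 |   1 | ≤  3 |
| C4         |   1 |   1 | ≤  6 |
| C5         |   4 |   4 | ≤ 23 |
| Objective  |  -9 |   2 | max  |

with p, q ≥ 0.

Primal max cᵀx s.t. Ax ≤ b, x ≥ 0  →  Dual min bᵀy s.t. Aᵀy ≥ c, y ≥ 0.

Minimize: z = 6y1 + 6y2 + 3y3 + 6y4 + 23y5

Subject to:
  y1 + 2y3 + y4 + 4y5 ≥ -9
  y2 + y3 + y4 + 4y5 ≥ 2
  y1, y2, y3, y4, y5 ≥ 0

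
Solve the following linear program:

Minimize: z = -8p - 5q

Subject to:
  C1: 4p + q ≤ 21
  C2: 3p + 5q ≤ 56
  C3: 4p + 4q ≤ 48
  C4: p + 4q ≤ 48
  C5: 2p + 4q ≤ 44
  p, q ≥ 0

Evaluate the objective at each vertex of the feasible region:
  z(0, 0) = 0
  z(5.25, 0) = -42
  z(3, 9) = -69  ←
  z(2, 10) = -66
  z(0, 11) = -55
The minimum is at p = 3, q = 9.

p = 3, q = 9, z = -69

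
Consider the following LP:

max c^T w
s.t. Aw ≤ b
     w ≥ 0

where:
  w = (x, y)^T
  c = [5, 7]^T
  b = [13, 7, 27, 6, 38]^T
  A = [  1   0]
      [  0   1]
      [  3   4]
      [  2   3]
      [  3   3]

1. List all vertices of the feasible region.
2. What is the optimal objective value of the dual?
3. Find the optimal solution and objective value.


1. (0, 0), (3, 0), (0, 2)
2. 15
3. x = 3, y = 0, z = 15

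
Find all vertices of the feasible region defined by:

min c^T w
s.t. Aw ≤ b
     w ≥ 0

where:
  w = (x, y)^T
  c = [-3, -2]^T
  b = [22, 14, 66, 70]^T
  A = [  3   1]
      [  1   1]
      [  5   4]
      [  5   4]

(0, 0), (7.333, 0), (4, 10), (0, 14)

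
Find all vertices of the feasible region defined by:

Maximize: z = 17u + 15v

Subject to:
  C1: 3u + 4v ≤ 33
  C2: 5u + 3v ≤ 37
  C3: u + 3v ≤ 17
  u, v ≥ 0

(0, 0), (7.4, 0), (5, 4), (0, 5.667)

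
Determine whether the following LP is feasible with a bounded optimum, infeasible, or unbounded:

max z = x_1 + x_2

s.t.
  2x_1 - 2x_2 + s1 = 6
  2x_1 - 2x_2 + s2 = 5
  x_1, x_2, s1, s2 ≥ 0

Unbounded (objective can increase without bound)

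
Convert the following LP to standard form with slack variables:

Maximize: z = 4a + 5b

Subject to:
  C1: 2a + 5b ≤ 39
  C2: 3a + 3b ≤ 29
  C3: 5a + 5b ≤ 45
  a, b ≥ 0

max z = 4a + 5b

s.t.
  2a + 5b + s1 = 39
  3a + 3b + s2 = 29
  5a + 5b + s3 = 45
  a, b, s1, s2, s3 ≥ 0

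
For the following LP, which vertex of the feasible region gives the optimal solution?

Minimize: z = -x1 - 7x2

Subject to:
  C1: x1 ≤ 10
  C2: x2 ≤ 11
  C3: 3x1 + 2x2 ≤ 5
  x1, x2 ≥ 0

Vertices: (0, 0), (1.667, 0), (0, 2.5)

Evaluate the objective at each vertex of the feasible region:
  z(0, 0) = 0
  z(1.667, 0) = -1.667
  z(0, 2.5) = -17.5  ←
The minimum is at x1 = 0, x2 = 2.5.

(0, 2.5)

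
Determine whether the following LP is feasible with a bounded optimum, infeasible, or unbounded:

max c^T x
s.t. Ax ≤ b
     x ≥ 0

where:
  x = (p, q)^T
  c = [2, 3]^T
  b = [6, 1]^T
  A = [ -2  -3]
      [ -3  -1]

Unbounded (objective can increase without bound)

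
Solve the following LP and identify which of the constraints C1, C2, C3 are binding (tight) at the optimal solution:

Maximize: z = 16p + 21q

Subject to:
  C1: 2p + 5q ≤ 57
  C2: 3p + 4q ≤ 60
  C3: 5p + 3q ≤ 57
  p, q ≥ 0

At p = 6, q = 9, compute slack b - a·x for each constraint:
  C1: 57 − 57 = 0  (binding)
  C2: 60 − 54 = 6  (slack)
  C3: 57 − 57 = 0  (binding)

Optimal: p = 6, q = 9
Binding: C1, C3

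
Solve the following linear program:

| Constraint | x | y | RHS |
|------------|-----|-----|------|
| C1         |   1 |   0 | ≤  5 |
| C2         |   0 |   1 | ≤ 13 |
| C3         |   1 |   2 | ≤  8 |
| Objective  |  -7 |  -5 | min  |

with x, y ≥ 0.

Evaluate the objective at each vertex of the feasible region:
  z(0, 0) = 0
  z(5, 0) = -35
  z(5, 1.5) = -42.5  ←
  z(0, 4) = -20
The minimum is at x = 5, y = 1.5.

x = 5, y = 1.5, z = -42.5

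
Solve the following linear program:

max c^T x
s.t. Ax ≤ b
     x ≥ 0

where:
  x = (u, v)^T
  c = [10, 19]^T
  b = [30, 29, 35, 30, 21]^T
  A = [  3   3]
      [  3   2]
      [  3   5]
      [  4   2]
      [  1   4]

Evaluate the objective at each vertex of the feasible region:
  z(0, 0) = 0
  z(7.5, 0) = 75
  z(5.714, 3.571) = 125
  z(5, 4) = 126  ←
  z(0, 5.25) = 99.75
The maximum is at u = 5, v = 4.

u = 5, v = 4, z = 126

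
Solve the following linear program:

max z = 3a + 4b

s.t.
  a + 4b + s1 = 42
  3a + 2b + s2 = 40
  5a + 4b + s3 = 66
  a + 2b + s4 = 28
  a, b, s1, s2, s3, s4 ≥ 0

Evaluate the objective at each vertex of the feasible region:
  z(0, 0) = 0
  z(13.2, 0) = 39.6
  z(6, 9) = 54  ←
  z(0, 10.5) = 42
The maximum is at a = 6, b = 9.

a = 6, b = 9, z = 54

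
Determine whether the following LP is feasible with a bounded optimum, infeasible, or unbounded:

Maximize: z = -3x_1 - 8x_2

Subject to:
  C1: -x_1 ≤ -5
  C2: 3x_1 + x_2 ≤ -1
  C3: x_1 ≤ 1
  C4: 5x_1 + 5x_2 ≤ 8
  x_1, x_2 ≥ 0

Infeasible (no feasible solution exists)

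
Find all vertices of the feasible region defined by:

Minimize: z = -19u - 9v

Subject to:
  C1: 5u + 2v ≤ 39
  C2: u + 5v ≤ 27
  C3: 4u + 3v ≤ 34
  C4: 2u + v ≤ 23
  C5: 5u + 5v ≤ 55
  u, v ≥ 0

(0, 0), (7.8, 0), (7, 2), (5.235, 4.353), (0, 5.4)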